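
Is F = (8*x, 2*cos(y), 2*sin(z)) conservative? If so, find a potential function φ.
Yes, F is conservative. φ = 4*x**2 + 2*sin(y) - 2*cos(z)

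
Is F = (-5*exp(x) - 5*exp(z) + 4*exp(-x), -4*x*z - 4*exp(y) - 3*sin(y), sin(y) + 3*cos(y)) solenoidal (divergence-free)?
No, ∇·F = -5*exp(x) - 4*exp(y) - 3*cos(y) - 4*exp(-x)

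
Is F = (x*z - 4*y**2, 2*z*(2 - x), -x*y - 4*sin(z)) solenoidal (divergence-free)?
No, ∇·F = z - 4*cos(z)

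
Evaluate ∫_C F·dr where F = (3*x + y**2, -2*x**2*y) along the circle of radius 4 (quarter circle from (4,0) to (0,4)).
-584/3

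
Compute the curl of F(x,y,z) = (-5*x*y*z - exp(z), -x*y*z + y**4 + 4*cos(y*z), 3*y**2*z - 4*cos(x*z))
(y*(x + 6*z + 4*sin(y*z)), -5*x*y - 4*z*sin(x*z) - exp(z), z*(5*x - y))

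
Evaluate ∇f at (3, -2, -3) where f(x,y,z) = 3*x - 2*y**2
(3, 8, 0)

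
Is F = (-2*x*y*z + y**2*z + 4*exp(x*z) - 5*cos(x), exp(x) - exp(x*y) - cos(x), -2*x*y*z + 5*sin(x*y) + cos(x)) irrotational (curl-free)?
No, ∇×F = (x*(-2*z + 5*cos(x*y)), -2*x*y + 4*x*exp(x*z) + y**2 + 2*y*z - 5*y*cos(x*y) + sin(x), 2*x*z - 2*y*z - y*exp(x*y) + exp(x) + sin(x))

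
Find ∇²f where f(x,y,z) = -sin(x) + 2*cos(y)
sin(x) - 2*cos(y)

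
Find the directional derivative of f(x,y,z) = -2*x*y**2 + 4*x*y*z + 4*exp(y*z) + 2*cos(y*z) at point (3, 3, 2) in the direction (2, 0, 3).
6*sqrt(13)*(-3*sin(6) + 20 + 6*exp(6))/13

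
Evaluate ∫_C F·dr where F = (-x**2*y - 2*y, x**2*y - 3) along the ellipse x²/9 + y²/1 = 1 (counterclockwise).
51*pi/4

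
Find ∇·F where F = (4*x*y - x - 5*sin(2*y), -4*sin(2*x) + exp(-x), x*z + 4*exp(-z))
x + 4*y - 1 - 4*exp(-z)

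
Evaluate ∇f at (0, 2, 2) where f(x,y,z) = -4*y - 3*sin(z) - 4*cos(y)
(0, -4 + 4*sin(2), -3*cos(2))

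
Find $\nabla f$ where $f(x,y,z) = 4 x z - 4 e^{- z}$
(4*z, 0, 4*x + 4*exp(-z))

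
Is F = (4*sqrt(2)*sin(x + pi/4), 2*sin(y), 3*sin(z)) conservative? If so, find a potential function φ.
Yes, F is conservative. φ = -2*cos(y) - 3*cos(z) - 4*sqrt(2)*cos(x + pi/4)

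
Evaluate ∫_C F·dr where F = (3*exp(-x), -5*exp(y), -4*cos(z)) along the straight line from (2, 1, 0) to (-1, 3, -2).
-5*exp(3) + 3*exp(-2) + 4*sin(2) + 2*E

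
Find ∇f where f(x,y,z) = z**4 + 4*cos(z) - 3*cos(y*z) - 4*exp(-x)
(4*exp(-x), 3*z*sin(y*z), 3*y*sin(y*z) + 4*z**3 - 4*sin(z))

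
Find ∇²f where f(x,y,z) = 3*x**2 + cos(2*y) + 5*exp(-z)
-4*cos(2*y) + 6 + 5*exp(-z)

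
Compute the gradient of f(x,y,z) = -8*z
(0, 0, -8)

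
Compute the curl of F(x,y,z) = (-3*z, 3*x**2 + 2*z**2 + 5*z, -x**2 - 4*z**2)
(-4*z - 5, 2*x - 3, 6*x)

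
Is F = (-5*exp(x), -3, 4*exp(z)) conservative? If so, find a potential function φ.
Yes, F is conservative. φ = -3*y - 5*exp(x) + 4*exp(z)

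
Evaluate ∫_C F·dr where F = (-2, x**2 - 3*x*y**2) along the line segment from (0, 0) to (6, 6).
-912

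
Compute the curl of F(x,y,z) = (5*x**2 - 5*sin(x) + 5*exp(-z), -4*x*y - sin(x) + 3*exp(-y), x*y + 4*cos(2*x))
(x, -y + 8*sin(2*x) - 5*exp(-z), -4*y - cos(x))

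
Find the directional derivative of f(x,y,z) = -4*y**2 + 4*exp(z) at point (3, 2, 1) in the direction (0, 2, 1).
4*sqrt(5)*(-8 + E)/5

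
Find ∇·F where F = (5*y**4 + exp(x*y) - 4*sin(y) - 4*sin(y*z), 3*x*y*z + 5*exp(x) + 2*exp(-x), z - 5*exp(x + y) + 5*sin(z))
3*x*z + y*exp(x*y) + 5*cos(z) + 1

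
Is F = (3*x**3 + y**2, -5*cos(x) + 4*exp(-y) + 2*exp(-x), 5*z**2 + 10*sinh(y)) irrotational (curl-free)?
No, ∇×F = (10*cosh(y), 0, -2*y + 5*sin(x) - 2*exp(-x))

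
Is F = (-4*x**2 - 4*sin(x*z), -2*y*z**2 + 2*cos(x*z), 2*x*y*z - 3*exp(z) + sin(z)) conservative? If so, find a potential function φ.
No, ∇×F = (2*x*z + 2*x*sin(x*z) + 4*y*z, -4*x*cos(x*z) - 2*y*z, -2*z*sin(x*z)) ≠ 0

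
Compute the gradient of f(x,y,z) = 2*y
(0, 2, 0)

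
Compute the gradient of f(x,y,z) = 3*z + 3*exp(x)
(3*exp(x), 0, 3)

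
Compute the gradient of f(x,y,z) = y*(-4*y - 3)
(0, -8*y - 3, 0)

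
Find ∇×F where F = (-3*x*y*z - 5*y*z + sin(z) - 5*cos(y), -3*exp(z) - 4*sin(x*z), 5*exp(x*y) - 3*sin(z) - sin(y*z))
(5*x*exp(x*y) + 4*x*cos(x*z) - z*cos(y*z) + 3*exp(z), -3*x*y - 5*y*exp(x*y) - 5*y + cos(z), 3*x*z - 4*z*cos(x*z) + 5*z - 5*sin(y))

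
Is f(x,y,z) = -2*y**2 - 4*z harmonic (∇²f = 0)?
No, ∇²f = -4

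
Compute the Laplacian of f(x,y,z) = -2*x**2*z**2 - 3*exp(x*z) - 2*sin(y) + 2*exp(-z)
((-3*x**2*exp(x*z) - 4*x**2 - z**2*(3*exp(x*z) + 4) + 2*sin(y))*exp(z) + 2)*exp(-z)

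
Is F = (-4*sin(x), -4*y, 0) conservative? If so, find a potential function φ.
Yes, F is conservative. φ = -2*y**2 + 4*cos(x)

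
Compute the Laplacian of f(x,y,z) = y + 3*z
0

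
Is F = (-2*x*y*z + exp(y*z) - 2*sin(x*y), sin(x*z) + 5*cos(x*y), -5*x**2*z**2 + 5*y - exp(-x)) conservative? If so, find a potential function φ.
No, ∇×F = (-x*cos(x*z) + 5, -2*x*y + 10*x*z**2 + y*exp(y*z) - exp(-x), 2*x*z + 2*x*cos(x*y) - 5*y*sin(x*y) - z*exp(y*z) + z*cos(x*z)) ≠ 0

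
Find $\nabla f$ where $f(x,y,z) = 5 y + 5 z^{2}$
(0, 5, 10*z)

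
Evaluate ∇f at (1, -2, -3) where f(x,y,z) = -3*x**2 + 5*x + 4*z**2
(-1, 0, -24)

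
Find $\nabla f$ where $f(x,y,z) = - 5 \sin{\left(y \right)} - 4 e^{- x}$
(4*exp(-x), -5*cos(y), 0)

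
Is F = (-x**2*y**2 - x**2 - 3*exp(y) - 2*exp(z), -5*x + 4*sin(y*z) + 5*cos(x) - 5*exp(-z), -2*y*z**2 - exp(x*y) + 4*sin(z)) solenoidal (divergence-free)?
No, ∇·F = -2*x*y**2 - 2*x - 4*y*z + 4*z*cos(y*z) + 4*cos(z)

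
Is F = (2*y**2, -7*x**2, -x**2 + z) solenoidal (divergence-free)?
No, ∇·F = 1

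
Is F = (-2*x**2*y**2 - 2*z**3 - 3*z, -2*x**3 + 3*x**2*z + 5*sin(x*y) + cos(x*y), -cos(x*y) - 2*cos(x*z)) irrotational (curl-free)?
No, ∇×F = (x*(-3*x + sin(x*y)), -y*sin(x*y) - 6*z**2 - 2*z*sin(x*z) - 3, 4*x**2*y - 6*x**2 + 6*x*z - y*sin(x*y) + 5*y*cos(x*y))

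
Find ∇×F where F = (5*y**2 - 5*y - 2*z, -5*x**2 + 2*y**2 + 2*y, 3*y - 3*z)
(3, -2, -10*x - 10*y + 5)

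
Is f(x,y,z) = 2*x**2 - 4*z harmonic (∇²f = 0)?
No, ∇²f = 4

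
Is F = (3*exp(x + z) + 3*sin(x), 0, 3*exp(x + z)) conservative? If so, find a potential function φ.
Yes, F is conservative. φ = 3*exp(x + z) - 3*cos(x)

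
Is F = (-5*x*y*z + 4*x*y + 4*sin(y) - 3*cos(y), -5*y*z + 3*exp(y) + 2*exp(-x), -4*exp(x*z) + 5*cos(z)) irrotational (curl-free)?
No, ∇×F = (5*y, -5*x*y + 4*z*exp(x*z), 5*x*z - 4*x - 3*sin(y) - 4*cos(y) - 2*exp(-x))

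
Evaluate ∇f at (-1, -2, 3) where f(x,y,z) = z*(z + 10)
(0, 0, 16)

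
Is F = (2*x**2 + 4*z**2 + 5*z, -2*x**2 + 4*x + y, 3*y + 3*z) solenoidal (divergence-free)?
No, ∇·F = 4*x + 4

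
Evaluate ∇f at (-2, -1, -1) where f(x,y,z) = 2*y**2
(0, -4, 0)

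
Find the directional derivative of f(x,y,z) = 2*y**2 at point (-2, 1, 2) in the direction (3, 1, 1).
4*sqrt(11)/11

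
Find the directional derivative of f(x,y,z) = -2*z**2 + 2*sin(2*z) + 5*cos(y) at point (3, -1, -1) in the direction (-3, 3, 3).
sqrt(3)*(4*cos(2) + 4 + 5*sin(1))/3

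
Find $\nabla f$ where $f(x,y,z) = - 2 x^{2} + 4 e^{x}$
(-4*x + 4*exp(x), 0, 0)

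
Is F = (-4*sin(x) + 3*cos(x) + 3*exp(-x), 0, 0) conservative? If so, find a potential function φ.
Yes, F is conservative. φ = 3*sin(x) + 4*cos(x) - 3*exp(-x)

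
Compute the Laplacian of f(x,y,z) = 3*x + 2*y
0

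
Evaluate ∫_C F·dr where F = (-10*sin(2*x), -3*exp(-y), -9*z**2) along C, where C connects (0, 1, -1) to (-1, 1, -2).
5*cos(2) + 16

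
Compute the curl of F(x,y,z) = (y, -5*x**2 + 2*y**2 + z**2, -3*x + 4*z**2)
(-2*z, 3, -10*x - 1)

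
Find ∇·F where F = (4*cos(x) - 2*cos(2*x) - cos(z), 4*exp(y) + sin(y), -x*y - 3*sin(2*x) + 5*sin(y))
4*exp(y) - 4*sin(x) + 4*sin(2*x) + cos(y)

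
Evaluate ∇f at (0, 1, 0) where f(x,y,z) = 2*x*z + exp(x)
(1, 0, 0)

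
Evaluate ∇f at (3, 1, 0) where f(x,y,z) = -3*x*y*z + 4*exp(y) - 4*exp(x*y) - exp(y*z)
(-4*exp(3), -12*exp(3) + 4*E, -10)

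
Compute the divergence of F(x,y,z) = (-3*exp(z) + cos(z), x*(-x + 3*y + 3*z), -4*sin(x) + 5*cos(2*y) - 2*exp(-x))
3*x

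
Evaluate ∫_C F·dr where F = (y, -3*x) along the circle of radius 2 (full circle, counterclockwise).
-16*pi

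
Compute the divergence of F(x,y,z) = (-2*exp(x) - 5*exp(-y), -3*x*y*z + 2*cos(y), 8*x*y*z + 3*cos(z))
8*x*y - 3*x*z - 2*exp(x) - 2*sin(y) - 3*sin(z)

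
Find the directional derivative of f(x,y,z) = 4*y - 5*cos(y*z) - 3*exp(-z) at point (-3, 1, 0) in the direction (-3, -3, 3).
-sqrt(3)/3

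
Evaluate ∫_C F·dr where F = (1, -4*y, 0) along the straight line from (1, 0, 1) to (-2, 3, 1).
-21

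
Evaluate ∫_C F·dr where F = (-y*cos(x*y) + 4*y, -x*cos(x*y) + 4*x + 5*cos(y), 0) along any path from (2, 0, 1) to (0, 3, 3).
5*sin(3)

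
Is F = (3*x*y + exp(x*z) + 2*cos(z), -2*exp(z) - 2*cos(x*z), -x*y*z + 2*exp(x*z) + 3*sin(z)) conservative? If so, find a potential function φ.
No, ∇×F = (-x*z - 2*x*sin(x*z) + 2*exp(z), x*exp(x*z) + y*z - 2*z*exp(x*z) - 2*sin(z), -3*x + 2*z*sin(x*z)) ≠ 0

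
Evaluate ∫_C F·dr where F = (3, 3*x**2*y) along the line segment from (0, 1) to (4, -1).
28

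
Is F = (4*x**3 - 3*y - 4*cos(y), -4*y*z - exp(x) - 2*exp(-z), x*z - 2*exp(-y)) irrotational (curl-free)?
No, ∇×F = (4*y - 2*exp(-z) + 2*exp(-y), -z, -exp(x) - 4*sin(y) + 3)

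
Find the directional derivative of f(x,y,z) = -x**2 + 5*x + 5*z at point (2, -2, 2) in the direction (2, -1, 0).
2*sqrt(5)/5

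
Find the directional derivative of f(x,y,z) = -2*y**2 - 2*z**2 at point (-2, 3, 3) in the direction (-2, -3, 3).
0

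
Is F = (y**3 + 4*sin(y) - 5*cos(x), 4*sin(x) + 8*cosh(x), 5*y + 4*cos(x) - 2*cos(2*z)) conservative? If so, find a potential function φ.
No, ∇×F = (5, 4*sin(x), -3*y**2 + 4*cos(x) - 4*cos(y) + 8*sinh(x)) ≠ 0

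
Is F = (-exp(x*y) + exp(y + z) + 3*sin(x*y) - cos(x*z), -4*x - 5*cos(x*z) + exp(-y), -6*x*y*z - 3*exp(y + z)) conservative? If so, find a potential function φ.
No, ∇×F = (-6*x*z - 5*x*sin(x*z) - 3*exp(y + z), x*sin(x*z) + 6*y*z + exp(y + z), x*exp(x*y) - 3*x*cos(x*y) + 5*z*sin(x*z) - exp(y + z) - 4) ≠ 0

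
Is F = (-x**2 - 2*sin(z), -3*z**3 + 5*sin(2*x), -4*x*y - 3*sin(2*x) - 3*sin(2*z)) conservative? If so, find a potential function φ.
No, ∇×F = (-4*x + 9*z**2, 4*y + 6*cos(2*x) - 2*cos(z), 10*cos(2*x)) ≠ 0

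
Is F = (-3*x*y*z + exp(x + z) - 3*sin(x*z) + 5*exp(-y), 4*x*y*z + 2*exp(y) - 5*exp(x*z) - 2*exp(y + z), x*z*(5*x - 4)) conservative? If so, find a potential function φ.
No, ∇×F = (-4*x*y + 5*x*exp(x*z) + 2*exp(y + z), -3*x*y - 10*x*z - 3*x*cos(x*z) + 4*z + exp(x + z), (z*(3*x + 4*y - 5*exp(x*z))*exp(y) + 5)*exp(-y)) ≠ 0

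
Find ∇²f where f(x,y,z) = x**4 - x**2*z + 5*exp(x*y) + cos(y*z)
5*x**2*exp(x*y) + 12*x**2 + 5*y**2*exp(x*y) - y**2*cos(y*z) - z**2*cos(y*z) - 2*z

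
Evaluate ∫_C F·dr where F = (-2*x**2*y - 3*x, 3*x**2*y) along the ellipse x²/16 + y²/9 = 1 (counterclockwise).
96*pi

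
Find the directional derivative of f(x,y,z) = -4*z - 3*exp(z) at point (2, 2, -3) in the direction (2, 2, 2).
sqrt(3)*(-4*exp(3) - 3)*exp(-3)/3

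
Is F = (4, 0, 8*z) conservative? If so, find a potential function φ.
Yes, F is conservative. φ = 4*x + 4*z**2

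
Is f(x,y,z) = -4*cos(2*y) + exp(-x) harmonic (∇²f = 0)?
No, ∇²f = 16*cos(2*y) + exp(-x)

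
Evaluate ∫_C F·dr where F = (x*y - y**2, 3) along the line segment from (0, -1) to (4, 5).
14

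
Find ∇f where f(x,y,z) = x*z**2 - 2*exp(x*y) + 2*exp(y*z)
(-2*y*exp(x*y) + z**2, -2*x*exp(x*y) + 2*z*exp(y*z), 2*x*z + 2*y*exp(y*z))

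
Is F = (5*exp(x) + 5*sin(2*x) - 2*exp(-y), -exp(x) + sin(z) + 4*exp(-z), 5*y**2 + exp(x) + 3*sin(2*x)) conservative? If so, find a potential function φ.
No, ∇×F = (10*y - cos(z) + 4*exp(-z), -exp(x) - 6*cos(2*x), -exp(x) - 2*exp(-y)) ≠ 0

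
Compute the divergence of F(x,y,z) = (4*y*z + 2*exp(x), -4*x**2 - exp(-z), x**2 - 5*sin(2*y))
2*exp(x)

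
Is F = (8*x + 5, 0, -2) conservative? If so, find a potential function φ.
Yes, F is conservative. φ = 4*x**2 + 5*x - 2*z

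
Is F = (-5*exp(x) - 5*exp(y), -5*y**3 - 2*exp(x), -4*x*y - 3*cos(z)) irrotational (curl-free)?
No, ∇×F = (-4*x, 4*y, -2*exp(x) + 5*exp(y))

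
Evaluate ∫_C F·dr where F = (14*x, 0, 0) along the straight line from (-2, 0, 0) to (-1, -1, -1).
-21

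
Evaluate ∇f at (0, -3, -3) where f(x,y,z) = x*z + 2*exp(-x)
(-5, 0, 0)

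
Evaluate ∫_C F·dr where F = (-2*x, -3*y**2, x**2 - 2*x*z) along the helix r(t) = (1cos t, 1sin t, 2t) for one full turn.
2*pi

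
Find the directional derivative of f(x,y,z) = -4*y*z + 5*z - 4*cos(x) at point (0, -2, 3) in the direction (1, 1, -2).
-19*sqrt(6)/3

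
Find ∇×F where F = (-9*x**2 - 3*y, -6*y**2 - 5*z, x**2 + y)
(6, -2*x, 3)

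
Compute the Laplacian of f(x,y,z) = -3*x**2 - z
-6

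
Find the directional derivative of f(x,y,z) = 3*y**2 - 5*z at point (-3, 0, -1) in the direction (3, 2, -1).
5*sqrt(14)/14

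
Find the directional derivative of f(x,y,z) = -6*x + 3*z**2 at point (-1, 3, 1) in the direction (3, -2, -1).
-12*sqrt(14)/7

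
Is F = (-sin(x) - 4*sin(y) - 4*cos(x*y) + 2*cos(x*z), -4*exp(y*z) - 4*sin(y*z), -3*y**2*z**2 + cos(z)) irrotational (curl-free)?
No, ∇×F = (2*y*(-3*z**2 + 2*exp(y*z) + 2*cos(y*z)), -2*x*sin(x*z), -4*x*sin(x*y) + 4*cos(y))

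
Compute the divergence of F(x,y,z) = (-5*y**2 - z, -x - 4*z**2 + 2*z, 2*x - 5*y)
0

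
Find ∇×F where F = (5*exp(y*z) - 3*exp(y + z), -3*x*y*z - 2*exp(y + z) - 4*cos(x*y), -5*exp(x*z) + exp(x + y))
(3*x*y + exp(x + y) + 2*exp(y + z), 5*y*exp(y*z) + 5*z*exp(x*z) - exp(x + y) - 3*exp(y + z), -3*y*z + 4*y*sin(x*y) - 5*z*exp(y*z) + 3*exp(y + z))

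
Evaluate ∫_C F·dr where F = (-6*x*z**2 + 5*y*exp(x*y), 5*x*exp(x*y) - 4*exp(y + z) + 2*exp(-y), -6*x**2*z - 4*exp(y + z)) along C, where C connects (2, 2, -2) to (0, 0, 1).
-5*exp(4) - 4*E + 2*exp(-2) + 55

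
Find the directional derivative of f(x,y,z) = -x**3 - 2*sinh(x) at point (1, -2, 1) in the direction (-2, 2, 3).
2*sqrt(17)*(3 + 2*cosh(1))/17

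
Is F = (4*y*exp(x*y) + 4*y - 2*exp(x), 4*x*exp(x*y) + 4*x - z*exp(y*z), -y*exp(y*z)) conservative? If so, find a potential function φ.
Yes, F is conservative. φ = 4*x*y - 2*exp(x) + 4*exp(x*y) - exp(y*z)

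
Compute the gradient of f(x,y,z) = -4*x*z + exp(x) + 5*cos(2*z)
(-4*z + exp(x), 0, -4*x - 10*sin(2*z))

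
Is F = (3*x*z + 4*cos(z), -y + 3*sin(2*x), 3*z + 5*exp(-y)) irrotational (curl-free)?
No, ∇×F = (-5*exp(-y), 3*x - 4*sin(z), 6*cos(2*x))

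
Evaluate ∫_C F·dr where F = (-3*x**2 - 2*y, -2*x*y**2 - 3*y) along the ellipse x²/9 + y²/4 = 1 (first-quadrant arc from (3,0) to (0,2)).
21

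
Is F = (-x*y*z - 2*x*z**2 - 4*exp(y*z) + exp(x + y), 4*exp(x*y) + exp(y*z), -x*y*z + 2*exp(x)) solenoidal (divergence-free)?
No, ∇·F = -x*y + 4*x*exp(x*y) - y*z - 2*z**2 + z*exp(y*z) + exp(x + y)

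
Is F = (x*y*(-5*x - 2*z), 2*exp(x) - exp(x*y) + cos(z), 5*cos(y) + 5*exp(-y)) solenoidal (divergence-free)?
No, ∇·F = -10*x*y - x*exp(x*y) - 2*y*z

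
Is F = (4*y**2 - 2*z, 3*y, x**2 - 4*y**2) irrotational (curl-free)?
No, ∇×F = (-8*y, -2*x - 2, -8*y)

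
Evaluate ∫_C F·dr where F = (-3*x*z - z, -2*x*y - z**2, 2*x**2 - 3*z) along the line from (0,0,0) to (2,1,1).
-11/2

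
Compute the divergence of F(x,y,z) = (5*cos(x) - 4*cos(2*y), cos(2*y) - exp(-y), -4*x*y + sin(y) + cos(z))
-5*sin(x) - 2*sin(2*y) - sin(z) + exp(-y)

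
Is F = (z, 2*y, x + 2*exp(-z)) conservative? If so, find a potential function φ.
Yes, F is conservative. φ = x*z + y**2 - 2*exp(-z)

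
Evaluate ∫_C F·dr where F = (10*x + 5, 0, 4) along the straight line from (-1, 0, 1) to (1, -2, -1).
2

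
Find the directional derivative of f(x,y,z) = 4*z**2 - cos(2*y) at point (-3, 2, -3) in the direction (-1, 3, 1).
6*sqrt(11)*(-4 + sin(4))/11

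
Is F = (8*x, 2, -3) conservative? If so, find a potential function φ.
Yes, F is conservative. φ = 4*x**2 + 2*y - 3*z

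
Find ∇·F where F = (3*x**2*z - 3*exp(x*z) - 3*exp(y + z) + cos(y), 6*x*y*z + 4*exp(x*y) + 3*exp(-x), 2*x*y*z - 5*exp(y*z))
2*x*y + 12*x*z + 4*x*exp(x*y) - 5*y*exp(y*z) - 3*z*exp(x*z)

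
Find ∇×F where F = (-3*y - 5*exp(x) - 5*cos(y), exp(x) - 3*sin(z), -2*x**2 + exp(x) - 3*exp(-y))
(3*cos(z) + 3*exp(-y), 4*x - exp(x), exp(x) - 5*sin(y) + 3)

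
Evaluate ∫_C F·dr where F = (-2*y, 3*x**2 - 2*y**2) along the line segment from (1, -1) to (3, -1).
4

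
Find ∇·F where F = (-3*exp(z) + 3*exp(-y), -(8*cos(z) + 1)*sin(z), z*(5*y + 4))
5*y + 4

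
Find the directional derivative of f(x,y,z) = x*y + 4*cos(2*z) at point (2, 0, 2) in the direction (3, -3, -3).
2*sqrt(3)*(4*sin(4) - 1)/3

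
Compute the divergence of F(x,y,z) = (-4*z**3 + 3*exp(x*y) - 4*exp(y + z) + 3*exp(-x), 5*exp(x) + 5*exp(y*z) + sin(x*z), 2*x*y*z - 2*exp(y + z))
2*x*y + 3*y*exp(x*y) + 5*z*exp(y*z) - 2*exp(y + z) - 3*exp(-x)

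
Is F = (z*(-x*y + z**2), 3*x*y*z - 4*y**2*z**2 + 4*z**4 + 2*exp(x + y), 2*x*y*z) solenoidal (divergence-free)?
No, ∇·F = 2*x*y + 3*x*z - 8*y*z**2 - y*z + 2*exp(x + y)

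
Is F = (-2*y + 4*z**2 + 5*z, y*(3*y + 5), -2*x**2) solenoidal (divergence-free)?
No, ∇·F = 6*y + 5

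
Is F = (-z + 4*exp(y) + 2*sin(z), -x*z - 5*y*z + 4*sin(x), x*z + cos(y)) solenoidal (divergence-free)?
No, ∇·F = x - 5*z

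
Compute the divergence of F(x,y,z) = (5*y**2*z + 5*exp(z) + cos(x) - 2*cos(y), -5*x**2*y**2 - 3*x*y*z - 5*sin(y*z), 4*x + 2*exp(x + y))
-10*x**2*y - 3*x*z - 5*z*cos(y*z) - sin(x)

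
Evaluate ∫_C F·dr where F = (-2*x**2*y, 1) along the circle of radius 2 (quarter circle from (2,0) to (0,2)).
2 + 2*pi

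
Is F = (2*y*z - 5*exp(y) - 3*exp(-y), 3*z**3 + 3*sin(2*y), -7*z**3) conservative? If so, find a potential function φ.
No, ∇×F = (-9*z**2, 2*y, -2*z + 5*exp(y) - 3*exp(-y)) ≠ 0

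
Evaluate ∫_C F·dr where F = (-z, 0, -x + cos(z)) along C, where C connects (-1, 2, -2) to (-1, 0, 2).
2*sin(2) + 4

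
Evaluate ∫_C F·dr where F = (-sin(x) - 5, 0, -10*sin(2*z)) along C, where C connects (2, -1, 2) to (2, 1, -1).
5*cos(2) - 5*cos(4)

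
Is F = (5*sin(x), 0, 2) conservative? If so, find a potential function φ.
Yes, F is conservative. φ = 2*z - 5*cos(x)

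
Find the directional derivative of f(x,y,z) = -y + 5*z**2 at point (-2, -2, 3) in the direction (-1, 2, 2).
58/3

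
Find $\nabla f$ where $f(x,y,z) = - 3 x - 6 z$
(-3, 0, -6)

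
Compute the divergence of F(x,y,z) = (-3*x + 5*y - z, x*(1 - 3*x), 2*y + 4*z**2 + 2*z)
8*z - 1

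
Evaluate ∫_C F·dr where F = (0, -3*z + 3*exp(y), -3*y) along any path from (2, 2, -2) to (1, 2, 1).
-18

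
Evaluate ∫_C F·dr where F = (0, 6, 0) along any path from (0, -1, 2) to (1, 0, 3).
6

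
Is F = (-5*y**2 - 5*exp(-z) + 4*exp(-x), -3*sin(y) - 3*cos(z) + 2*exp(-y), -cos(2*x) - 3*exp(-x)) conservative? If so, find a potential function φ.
No, ∇×F = (-3*sin(z), -2*sin(2*x) + 5*exp(-z) - 3*exp(-x), 10*y) ≠ 0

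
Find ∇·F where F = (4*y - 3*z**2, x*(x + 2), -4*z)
-4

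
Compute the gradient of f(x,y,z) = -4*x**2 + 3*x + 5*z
(3 - 8*x, 0, 5)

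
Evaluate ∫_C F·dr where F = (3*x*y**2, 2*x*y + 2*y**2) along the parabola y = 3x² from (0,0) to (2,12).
8352/5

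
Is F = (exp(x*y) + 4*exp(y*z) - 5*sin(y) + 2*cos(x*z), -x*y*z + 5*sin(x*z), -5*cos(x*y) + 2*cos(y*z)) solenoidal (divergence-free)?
No, ∇·F = -x*z + y*exp(x*y) - 2*y*sin(y*z) - 2*z*sin(x*z)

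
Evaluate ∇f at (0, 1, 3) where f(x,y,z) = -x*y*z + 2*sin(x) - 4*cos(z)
(-1, 0, 4*sin(3))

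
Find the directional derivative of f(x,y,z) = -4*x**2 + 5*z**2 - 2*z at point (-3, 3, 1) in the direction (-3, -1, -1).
-80*sqrt(11)/11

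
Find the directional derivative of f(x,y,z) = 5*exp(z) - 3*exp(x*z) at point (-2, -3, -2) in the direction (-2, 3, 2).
10*sqrt(17)*exp(-2)/17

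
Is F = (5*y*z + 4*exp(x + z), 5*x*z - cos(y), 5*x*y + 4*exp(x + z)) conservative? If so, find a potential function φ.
Yes, F is conservative. φ = 5*x*y*z + 4*exp(x + z) - sin(y)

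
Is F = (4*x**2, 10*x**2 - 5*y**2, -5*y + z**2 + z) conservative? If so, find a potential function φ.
No, ∇×F = (-5, 0, 20*x) ≠ 0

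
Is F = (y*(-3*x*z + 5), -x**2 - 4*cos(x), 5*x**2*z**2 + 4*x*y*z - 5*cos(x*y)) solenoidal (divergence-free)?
No, ∇·F = 10*x**2*z + 4*x*y - 3*y*z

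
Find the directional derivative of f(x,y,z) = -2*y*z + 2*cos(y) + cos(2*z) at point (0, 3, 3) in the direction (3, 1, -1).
2*sqrt(11)*(sin(6) - sin(3))/11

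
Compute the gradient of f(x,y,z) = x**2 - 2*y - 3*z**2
(2*x, -2, -6*z)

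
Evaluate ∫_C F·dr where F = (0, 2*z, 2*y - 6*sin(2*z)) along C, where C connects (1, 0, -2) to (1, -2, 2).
-8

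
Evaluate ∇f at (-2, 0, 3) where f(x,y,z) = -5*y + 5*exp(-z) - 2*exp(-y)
(0, -3, -5*exp(-3))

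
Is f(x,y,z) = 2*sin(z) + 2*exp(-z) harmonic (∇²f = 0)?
No, ∇²f = -2*sin(z) + 2*exp(-z)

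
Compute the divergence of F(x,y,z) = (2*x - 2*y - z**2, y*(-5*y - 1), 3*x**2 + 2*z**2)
-10*y + 4*z + 1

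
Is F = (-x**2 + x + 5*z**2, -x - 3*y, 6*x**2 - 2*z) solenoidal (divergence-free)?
No, ∇·F = -2*x - 4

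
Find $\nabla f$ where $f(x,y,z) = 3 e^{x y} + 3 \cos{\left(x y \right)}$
(3*y*(exp(x*y) - sin(x*y)), 3*x*(exp(x*y) - sin(x*y)), 0)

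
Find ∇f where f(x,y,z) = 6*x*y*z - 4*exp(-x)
(6*y*z + 4*exp(-x), 6*x*z, 6*x*y)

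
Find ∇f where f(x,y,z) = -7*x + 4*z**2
(-7, 0, 8*z)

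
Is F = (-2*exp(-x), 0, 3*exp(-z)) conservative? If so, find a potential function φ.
Yes, F is conservative. φ = -3*exp(-z) + 2*exp(-x)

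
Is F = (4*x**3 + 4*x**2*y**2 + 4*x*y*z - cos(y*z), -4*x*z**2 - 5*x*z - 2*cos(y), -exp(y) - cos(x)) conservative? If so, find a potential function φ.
No, ∇×F = (8*x*z + 5*x - exp(y), 4*x*y + y*sin(y*z) - sin(x), -8*x**2*y - 4*x*z - 4*z**2 - z*sin(y*z) - 5*z) ≠ 0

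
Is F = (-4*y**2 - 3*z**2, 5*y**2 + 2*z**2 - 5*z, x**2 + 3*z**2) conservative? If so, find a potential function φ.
No, ∇×F = (5 - 4*z, -2*x - 6*z, 8*y) ≠ 0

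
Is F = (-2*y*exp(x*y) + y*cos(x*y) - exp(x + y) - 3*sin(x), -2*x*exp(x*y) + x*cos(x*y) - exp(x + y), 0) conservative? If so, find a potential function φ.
Yes, F is conservative. φ = -2*exp(x*y) - exp(x + y) + sin(x*y) + 3*cos(x)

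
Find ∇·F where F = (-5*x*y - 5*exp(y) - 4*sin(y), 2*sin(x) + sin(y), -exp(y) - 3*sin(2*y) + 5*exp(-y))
-5*y + cos(y)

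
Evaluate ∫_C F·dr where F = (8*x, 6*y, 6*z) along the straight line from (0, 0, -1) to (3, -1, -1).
39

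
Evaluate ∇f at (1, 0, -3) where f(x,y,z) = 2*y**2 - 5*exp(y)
(0, -5, 0)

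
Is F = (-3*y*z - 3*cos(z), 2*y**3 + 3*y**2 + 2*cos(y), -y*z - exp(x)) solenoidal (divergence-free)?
No, ∇·F = 6*y**2 + 5*y - 2*sin(y)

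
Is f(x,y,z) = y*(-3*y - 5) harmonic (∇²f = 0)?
No, ∇²f = -6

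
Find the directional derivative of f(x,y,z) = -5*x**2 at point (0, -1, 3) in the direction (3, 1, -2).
0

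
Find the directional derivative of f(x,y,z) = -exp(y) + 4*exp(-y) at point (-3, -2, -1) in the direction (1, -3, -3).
3*sqrt(19)*(1 + 4*exp(4))*exp(-2)/19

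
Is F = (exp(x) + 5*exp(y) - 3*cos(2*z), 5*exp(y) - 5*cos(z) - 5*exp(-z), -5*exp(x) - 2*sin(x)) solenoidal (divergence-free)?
No, ∇·F = exp(x) + 5*exp(y)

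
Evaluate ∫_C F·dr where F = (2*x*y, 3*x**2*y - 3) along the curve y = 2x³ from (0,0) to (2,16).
5648/5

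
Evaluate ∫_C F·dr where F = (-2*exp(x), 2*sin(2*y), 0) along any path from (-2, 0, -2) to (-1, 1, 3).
-2*exp(-1) + 2*exp(-2) - cos(2) + 1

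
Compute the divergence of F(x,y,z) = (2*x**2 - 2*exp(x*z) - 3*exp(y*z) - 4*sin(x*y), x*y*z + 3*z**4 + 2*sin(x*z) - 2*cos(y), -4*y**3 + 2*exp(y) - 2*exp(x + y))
x*z + 4*x - 4*y*cos(x*y) - 2*z*exp(x*z) + 2*sin(y)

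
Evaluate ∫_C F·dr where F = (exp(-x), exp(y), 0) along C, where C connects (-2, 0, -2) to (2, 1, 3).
-1 - exp(-2) + E + exp(2)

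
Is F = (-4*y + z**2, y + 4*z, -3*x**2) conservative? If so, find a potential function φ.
No, ∇×F = (-4, 6*x + 2*z, 4) ≠ 0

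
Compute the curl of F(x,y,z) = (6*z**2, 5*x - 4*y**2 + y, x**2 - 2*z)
(0, -2*x + 12*z, 5)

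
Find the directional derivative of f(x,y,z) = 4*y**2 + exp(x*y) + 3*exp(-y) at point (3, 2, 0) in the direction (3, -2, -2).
2*sqrt(17)*(3 - 16*exp(2))*exp(-2)/17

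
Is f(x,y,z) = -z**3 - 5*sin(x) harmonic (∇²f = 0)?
No, ∇²f = -6*z + 5*sin(x)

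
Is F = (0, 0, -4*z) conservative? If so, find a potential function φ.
Yes, F is conservative. φ = -2*z**2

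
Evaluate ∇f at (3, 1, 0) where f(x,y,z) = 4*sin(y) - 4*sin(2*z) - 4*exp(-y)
(0, 4*exp(-1) + 4*cos(1), -8)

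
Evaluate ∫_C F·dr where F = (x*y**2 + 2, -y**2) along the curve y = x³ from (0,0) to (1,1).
43/24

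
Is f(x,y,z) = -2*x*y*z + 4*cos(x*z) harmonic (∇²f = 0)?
No, ∇²f = -4*(x**2 + z**2)*cos(x*z)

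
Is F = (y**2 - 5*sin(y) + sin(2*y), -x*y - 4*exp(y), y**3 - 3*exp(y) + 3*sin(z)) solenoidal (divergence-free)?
No, ∇·F = -x - 4*exp(y) + 3*cos(z)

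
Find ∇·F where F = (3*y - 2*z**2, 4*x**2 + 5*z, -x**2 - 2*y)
0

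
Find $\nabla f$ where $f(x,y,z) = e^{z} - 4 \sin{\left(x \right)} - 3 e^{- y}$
(-4*cos(x), 3*exp(-y), exp(z))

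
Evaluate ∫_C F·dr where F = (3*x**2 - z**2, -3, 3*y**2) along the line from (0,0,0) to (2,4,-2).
-116/3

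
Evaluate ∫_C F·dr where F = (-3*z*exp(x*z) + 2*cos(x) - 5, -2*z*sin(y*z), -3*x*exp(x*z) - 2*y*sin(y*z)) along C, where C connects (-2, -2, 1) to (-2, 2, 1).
0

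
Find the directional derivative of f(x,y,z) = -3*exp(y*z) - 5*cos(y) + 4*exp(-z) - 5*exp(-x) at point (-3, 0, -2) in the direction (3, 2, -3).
3*sqrt(22)*(4 + 4*exp(2) + 5*exp(3))/22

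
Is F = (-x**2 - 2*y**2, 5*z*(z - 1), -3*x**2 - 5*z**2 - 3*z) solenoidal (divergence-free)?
No, ∇·F = -2*x - 10*z - 3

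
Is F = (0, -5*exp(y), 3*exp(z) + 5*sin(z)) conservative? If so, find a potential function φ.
Yes, F is conservative. φ = -5*exp(y) + 3*exp(z) - 5*cos(z)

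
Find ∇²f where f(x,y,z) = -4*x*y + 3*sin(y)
-3*sin(y)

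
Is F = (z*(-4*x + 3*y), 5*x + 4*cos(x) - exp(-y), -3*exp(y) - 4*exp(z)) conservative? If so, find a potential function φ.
No, ∇×F = (-3*exp(y), -4*x + 3*y, -3*z - 4*sin(x) + 5) ≠ 0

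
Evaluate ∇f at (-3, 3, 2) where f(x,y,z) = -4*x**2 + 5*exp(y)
(24, 5*exp(3), 0)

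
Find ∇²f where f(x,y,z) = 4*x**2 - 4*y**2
0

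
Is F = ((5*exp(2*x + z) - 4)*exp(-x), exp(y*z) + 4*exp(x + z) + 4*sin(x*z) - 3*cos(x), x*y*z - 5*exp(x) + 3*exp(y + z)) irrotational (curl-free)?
No, ∇×F = (x*z - 4*x*cos(x*z) - y*exp(y*z) - 4*exp(x + z) + 3*exp(y + z), -y*z + 5*exp(x) + 5*exp(x + z), 4*z*cos(x*z) + 4*exp(x + z) + 3*sin(x))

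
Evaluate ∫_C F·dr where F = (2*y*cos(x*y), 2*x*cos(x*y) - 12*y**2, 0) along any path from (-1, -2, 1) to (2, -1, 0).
-28 - 4*sin(2)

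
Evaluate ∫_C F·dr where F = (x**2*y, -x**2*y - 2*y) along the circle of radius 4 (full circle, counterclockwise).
-64*pi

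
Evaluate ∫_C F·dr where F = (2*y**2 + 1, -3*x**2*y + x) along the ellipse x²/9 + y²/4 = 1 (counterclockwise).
6*pi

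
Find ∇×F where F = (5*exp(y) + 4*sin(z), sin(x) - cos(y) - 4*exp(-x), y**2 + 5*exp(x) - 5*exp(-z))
(2*y, -5*exp(x) + 4*cos(z), -5*exp(y) + cos(x) + 4*exp(-x))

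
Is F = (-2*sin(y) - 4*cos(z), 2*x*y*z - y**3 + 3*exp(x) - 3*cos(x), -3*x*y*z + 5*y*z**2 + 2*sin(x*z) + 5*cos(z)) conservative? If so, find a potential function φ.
No, ∇×F = (-2*x*y - 3*x*z + 5*z**2, 3*y*z - 2*z*cos(x*z) + 4*sin(z), 2*y*z + 3*exp(x) + 3*sin(x) + 2*cos(y)) ≠ 0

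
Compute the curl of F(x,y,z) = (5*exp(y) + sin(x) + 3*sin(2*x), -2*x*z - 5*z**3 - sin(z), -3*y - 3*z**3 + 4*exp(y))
(2*x + 15*z**2 + 4*exp(y) + cos(z) - 3, 0, -2*z - 5*exp(y))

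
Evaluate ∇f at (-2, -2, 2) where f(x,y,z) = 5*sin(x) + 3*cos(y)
(5*cos(2), 3*sin(2), 0)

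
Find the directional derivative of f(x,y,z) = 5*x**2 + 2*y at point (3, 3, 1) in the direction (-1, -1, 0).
-16*sqrt(2)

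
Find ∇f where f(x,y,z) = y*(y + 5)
(0, 2*y + 5, 0)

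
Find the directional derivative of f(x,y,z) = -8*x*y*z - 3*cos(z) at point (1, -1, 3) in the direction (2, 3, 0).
-24*sqrt(13)/13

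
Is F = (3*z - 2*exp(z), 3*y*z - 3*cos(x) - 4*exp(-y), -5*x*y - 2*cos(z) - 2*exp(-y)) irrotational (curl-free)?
No, ∇×F = (-5*x - 3*y + 2*exp(-y), 5*y - 2*exp(z) + 3, 3*sin(x))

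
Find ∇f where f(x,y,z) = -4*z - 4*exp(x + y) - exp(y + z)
(-4*exp(x + y), -4*exp(x + y) - exp(y + z), -exp(y + z) - 4)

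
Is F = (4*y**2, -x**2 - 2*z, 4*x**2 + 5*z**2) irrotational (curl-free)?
No, ∇×F = (2, -8*x, -2*x - 8*y)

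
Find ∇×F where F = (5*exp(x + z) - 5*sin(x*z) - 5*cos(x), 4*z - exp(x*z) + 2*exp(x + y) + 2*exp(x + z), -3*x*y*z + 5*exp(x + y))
(-3*x*z + x*exp(x*z) + 5*exp(x + y) - 2*exp(x + z) - 4, -5*x*cos(x*z) + 3*y*z - 5*exp(x + y) + 5*exp(x + z), -z*exp(x*z) + 2*exp(x + y) + 2*exp(x + z))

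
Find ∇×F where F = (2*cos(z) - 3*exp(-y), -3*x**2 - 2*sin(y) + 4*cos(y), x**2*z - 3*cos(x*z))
(0, -2*x*z - 3*z*sin(x*z) - 2*sin(z), -6*x - 3*exp(-y))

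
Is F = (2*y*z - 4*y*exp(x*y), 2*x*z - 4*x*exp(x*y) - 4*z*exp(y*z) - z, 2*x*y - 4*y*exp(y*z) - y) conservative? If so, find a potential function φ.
Yes, F is conservative. φ = 2*x*y*z - y*z - 4*exp(x*y) - 4*exp(y*z)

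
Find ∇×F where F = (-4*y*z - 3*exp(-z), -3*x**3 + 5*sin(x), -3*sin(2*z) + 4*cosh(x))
(0, -4*y - 4*sinh(x) + 3*exp(-z), -9*x**2 + 4*z + 5*cos(x))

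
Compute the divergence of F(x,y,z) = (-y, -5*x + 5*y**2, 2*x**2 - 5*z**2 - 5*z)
10*y - 10*z - 5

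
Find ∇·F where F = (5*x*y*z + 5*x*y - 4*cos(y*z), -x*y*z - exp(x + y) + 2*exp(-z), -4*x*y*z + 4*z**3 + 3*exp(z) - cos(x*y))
-4*x*y - x*z + 5*y*z + 5*y + 12*z**2 + 3*exp(z) - exp(x + y)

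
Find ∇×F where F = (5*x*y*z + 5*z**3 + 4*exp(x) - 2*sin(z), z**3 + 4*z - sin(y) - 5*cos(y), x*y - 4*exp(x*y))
(-4*x*exp(x*y) + x - 3*z**2 - 4, 5*x*y + 4*y*exp(x*y) - y + 15*z**2 - 2*cos(z), -5*x*z)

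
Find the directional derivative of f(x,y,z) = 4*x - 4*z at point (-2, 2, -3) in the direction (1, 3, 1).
0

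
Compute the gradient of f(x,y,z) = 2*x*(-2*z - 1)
(-4*z - 2, 0, -4*x)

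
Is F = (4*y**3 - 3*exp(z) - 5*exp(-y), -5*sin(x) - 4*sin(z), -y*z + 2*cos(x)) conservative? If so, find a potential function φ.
No, ∇×F = (-z + 4*cos(z), -3*exp(z) + 2*sin(x), -12*y**2 - 5*cos(x) - 5*exp(-y)) ≠ 0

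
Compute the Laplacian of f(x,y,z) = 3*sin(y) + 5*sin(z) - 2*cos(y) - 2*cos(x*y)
2*x**2*cos(x*y) + 2*y**2*cos(x*y) - 3*sin(y) - 5*sin(z) + 2*cos(y)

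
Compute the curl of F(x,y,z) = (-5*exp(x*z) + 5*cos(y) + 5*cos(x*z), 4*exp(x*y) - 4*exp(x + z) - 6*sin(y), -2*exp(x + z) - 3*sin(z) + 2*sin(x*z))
(4*exp(x + z), -5*x*exp(x*z) - 5*x*sin(x*z) - 2*z*cos(x*z) + 2*exp(x + z), 4*y*exp(x*y) - 4*exp(x + z) + 5*sin(y))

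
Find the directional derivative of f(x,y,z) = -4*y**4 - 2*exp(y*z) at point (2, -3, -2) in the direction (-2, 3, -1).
3*sqrt(14)*(216 + exp(6))/7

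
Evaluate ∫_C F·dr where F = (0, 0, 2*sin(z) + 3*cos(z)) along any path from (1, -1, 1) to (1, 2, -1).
-6*sin(1)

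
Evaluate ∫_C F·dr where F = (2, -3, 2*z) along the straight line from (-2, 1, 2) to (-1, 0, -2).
5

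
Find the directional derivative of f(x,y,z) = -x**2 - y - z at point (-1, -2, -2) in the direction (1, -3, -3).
8*sqrt(19)/19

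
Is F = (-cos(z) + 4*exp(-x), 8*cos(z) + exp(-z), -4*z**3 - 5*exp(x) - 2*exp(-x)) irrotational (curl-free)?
No, ∇×F = (8*sin(z) + exp(-z), 5*exp(x) + sin(z) - 2*exp(-x), 0)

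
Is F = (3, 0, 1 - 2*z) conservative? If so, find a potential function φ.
Yes, F is conservative. φ = 3*x - z**2 + z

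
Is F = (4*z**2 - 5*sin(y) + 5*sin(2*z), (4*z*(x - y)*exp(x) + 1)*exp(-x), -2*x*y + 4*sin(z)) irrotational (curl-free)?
No, ∇×F = (-6*x + 4*y, 2*y + 8*z + 10*cos(2*z), 4*z + 5*cos(y) - exp(-x))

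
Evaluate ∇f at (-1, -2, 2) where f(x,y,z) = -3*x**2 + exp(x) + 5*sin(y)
(exp(-1) + 6, 5*cos(2), 0)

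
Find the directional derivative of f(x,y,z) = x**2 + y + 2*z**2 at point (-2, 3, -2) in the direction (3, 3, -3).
5*sqrt(3)/3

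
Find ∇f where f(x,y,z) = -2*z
(0, 0, -2)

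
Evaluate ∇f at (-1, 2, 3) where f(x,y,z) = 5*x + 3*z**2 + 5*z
(5, 0, 23)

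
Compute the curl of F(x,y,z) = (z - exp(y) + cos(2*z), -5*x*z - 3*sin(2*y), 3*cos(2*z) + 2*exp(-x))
(5*x, -2*sin(2*z) + 1 + 2*exp(-x), -5*z + exp(y))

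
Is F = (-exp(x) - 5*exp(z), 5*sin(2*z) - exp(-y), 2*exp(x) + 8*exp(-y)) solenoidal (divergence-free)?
No, ∇·F = -exp(x) + exp(-y)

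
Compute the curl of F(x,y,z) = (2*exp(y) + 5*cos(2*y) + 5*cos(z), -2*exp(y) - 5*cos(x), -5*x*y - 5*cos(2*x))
(-5*x, 5*y - 10*sin(2*x) - 5*sin(z), -2*exp(y) + 5*sin(x) + 10*sin(2*y))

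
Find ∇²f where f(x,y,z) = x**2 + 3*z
2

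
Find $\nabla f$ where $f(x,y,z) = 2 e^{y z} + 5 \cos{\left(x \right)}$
(-5*sin(x), 2*z*exp(y*z), 2*y*exp(y*z))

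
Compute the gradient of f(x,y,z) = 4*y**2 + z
(0, 8*y, 1)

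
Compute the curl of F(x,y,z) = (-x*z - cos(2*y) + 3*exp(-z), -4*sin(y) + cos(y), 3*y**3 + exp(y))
(9*y**2 + exp(y), -x - 3*exp(-z), -2*sin(2*y))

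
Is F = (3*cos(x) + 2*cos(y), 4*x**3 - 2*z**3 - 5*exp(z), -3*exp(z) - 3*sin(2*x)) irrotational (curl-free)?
No, ∇×F = (6*z**2 + 5*exp(z), 6*cos(2*x), 12*x**2 + 2*sin(y))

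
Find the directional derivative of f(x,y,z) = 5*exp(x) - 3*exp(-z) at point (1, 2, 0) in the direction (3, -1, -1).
3*sqrt(11)*(-1 + 5*E)/11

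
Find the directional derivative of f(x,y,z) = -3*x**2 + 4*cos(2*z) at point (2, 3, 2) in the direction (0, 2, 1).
-8*sqrt(5)*sin(4)/5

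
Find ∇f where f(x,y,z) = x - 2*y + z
(1, -2, 1)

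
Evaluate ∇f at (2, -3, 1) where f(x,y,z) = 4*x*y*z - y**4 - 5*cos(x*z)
(-12 + 5*sin(2), 116, -24 + 10*sin(2))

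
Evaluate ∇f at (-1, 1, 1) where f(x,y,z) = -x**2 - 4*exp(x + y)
(-2, -4, 0)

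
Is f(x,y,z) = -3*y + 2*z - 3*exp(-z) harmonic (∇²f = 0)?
No, ∇²f = -3*exp(-z)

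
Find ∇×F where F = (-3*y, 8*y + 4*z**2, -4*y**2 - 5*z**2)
(-8*y - 8*z, 0, 3)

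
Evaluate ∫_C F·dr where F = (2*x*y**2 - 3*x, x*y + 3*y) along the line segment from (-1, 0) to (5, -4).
236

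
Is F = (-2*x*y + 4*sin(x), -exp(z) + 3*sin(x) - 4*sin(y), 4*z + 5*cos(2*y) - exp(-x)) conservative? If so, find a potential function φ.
No, ∇×F = (exp(z) - 10*sin(2*y), -exp(-x), 2*x + 3*cos(x)) ≠ 0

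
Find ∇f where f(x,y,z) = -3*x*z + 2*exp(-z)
(-3*z, 0, -3*x - 2*exp(-z))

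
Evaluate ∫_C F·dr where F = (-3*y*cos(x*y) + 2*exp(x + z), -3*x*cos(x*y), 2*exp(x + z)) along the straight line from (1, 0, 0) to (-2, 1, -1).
-2*E + 2*exp(-3) + 3*sin(2)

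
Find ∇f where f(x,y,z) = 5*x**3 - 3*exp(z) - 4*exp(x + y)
(15*x**2 - 4*exp(x + y), -4*exp(x + y), -3*exp(z))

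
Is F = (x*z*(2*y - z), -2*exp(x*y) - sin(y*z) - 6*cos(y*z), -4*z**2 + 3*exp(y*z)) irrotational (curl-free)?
No, ∇×F = (-6*y*sin(y*z) + y*cos(y*z) + 3*z*exp(y*z), 2*x*(y - z), -2*x*z - 2*y*exp(x*y))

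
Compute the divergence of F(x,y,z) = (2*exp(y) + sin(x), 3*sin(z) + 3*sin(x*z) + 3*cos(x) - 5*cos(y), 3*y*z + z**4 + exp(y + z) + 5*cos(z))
3*y + 4*z**3 + exp(y + z) + 5*sin(y) - 5*sin(z) + cos(x)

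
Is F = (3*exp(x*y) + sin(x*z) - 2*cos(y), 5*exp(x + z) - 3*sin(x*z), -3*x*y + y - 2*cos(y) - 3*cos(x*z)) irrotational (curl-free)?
No, ∇×F = (3*x*cos(x*z) - 3*x - 5*exp(x + z) + 2*sin(y) + 1, x*cos(x*z) + 3*y - 3*z*sin(x*z), -3*x*exp(x*y) - 3*z*cos(x*z) + 5*exp(x + z) - 2*sin(y))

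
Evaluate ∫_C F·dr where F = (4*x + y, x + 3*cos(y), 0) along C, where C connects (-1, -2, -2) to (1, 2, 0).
6*sin(2)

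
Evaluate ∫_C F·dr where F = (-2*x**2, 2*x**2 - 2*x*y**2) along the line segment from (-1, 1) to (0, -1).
-8/3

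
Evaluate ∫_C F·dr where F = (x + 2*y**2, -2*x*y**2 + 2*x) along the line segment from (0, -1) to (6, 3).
-18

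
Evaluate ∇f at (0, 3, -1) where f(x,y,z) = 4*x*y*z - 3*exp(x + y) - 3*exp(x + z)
(-3*exp(3) - 12 - 3*exp(-1), -3*exp(3), -3*exp(-1))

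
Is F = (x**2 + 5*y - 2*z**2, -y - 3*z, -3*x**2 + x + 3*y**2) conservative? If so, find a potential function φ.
No, ∇×F = (6*y + 3, 6*x - 4*z - 1, -5) ≠ 0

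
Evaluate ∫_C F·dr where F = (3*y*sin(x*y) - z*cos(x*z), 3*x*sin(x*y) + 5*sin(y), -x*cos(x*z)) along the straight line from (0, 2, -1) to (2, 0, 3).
-5 + 5*cos(2) - sin(6)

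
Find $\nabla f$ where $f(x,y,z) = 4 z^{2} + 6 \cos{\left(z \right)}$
(0, 0, 8*z - 6*sin(z))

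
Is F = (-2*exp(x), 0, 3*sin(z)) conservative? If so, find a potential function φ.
Yes, F is conservative. φ = -2*exp(x) - 3*cos(z)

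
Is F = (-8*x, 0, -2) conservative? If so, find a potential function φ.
Yes, F is conservative. φ = -4*x**2 - 2*z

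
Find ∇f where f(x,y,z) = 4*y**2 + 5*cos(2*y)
(0, 8*y - 10*sin(2*y), 0)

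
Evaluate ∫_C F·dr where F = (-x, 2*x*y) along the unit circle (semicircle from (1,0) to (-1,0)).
4/3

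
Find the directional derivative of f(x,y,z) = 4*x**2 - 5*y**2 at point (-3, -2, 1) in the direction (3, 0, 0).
-24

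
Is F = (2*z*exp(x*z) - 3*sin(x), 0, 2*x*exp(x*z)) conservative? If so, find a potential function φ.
Yes, F is conservative. φ = 2*exp(x*z) + 3*cos(x)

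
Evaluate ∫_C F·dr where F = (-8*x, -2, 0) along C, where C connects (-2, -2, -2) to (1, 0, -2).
8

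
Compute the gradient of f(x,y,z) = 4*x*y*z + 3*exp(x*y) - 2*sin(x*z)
(4*y*z + 3*y*exp(x*y) - 2*z*cos(x*z), x*(4*z + 3*exp(x*y)), 2*x*(2*y - cos(x*z)))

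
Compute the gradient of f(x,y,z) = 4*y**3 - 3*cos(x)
(3*sin(x), 12*y**2, 0)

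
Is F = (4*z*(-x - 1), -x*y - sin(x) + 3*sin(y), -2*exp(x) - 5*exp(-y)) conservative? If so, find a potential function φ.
No, ∇×F = (5*exp(-y), -4*x + 2*exp(x) - 4, -y - cos(x)) ≠ 0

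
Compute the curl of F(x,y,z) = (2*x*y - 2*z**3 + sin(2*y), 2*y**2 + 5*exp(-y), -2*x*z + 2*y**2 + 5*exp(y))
(4*y + 5*exp(y), 2*z*(1 - 3*z), -2*x - 2*cos(2*y))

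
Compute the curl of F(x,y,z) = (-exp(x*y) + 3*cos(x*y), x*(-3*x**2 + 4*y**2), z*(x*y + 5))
(x*z, -y*z, -9*x**2 + x*exp(x*y) + 3*x*sin(x*y) + 4*y**2)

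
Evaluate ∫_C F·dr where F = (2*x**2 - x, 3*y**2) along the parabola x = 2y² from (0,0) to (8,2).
952/3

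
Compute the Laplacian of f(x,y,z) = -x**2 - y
-2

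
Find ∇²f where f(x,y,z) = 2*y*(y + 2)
4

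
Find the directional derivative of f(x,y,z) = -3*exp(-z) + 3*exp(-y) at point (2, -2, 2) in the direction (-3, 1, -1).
-6*sqrt(11)*cosh(2)/11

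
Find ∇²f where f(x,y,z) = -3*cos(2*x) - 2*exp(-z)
12*cos(2*x) - 2*exp(-z)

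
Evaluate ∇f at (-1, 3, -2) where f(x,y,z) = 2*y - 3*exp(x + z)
(-3*exp(-3), 2, -3*exp(-3))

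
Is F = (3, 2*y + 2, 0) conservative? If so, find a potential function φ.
Yes, F is conservative. φ = 3*x + y**2 + 2*y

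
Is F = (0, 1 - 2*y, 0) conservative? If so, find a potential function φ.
Yes, F is conservative. φ = y*(1 - y)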